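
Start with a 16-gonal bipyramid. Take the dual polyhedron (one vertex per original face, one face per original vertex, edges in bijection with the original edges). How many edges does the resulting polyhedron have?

The base solid has V = 18, E = 48, F = 32.
The dual swaps V and F and preserves E: V′ = F = 32, E′ = E = 48, F′ = V = 18.

48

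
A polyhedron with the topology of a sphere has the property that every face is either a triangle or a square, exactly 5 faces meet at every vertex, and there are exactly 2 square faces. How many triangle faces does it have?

Let x be the number of triangles; then F = 2 + x.
Edge–face incidences: 2E = 4·2 + 3·x = 8 + 3x.
Every vertex has degree 5, so 5V = 2E.
Euler: V − E + F = 2 ⇒ (2E)/5 − E + (2 + x) = 2.
Multiply by 10: 2·(2E) − 5·(2E) + 10·(2 + x) = 20, i.e. 20 + 10x − 3·(8 + 3x) = 20.
Collecting terms: x − 4 = 20, so x = 24.
Then 2E = 8 + 3·24 = 80, so E = 40, V = 2E/5 = 16, F = 2 + 24 = 26.

24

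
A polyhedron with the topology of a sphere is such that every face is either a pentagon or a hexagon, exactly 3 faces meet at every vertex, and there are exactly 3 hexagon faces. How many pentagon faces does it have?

Let x be the number of pentagons; then F = 3 + x.
Edge–face incidences: 2E = 6·3 + 5·x = 18 + 5x.
Every vertex has degree 3, so 3V = 2E.
Euler: V − E + F = 2 ⇒ (2E)/3 − E + (3 + x) = 2.
Multiply by 6: 2·(2E) − 3·(2E) + 6·(3 + x) = 12, i.e. 18 + 6x − (18 + 5x) = 12.
Collecting terms: x = 12.
Then 2E = 18 + 5·12 = 78, so E = 39, V = 2E/3 = 26, F = 3 + 12 = 15.

12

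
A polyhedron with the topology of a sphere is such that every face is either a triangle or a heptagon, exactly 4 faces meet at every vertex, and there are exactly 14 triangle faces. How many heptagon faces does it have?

Let x be the number of heptagons; then F = 14 + x.
Edge–face incidences: 2E = 3·14 + 7·x = 42 + 7x.
Every vertex has degree 4, so 4V = 2E.
Euler: V − E + F = 2 ⇒ (2E)/4 − E + (14 + x) = 2.
Multiply by 8: 2·(2E) − 4·(2E) + 8·(14 + x) = 16, i.e. 112 + 8x − 2·(42 + 7x) = 16.
Collecting terms: −6x + 28 = 16, so −6x = −12, so x = 2.
Then 2E = 42 + 7·2 = 56, so E = 28, V = 2E/4 = 14, F = 14 + 2 = 16.

2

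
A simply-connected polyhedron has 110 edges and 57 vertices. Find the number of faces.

55

Here V − E + F = 2.
F = 2 − V + E = 2 − 57 + 110 = 55.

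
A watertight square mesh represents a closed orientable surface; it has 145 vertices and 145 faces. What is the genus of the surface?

1

Every face is a square, so 2E = 4·145 = 580, giving E = 290.
χ = V − E + F = 145 − 290 + 145 = 0.
For a closed orientable surface χ = 2 − 2g, so g = (2 − (0))/2 = 1.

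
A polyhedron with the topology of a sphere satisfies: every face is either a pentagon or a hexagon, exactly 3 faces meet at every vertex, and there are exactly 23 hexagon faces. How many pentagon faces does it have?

12

Let x be the number of pentagons; then F = 23 + x.
Edge–face incidences: 2E = 6·23 + 5·x = 138 + 5x.
Every vertex has degree 3, so 3V = 2E.
Euler: V − E + F = 2 ⇒ (2E)/3 − E + (23 + x) = 2.
Multiply by 6: 2·(2E) − 3·(2E) + 6·(23 + x) = 12, i.e. 138 + 6x − (138 + 5x) = 12.
Collecting terms: x = 12.
Then 2E = 138 + 5·12 = 198, so E = 99, V = 2E/3 = 66, F = 23 + 12 = 35.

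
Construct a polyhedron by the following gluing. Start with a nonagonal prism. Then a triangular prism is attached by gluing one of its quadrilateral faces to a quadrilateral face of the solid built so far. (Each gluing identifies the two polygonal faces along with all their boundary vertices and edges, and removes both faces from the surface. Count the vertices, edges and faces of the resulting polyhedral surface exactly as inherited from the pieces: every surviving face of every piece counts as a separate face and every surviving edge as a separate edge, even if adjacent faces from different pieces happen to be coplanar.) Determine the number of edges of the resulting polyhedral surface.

A nonagonal prism: V=18, E=27, F=11.
Attach a triangular prism (V=6, E=9, F=5) along a 4-gon: merge 4 vertices and 4 edges, delete both glued faces → V=20, E=32, F=14.
Check: V − E + F = 20 − 32 + 14 = 2.

32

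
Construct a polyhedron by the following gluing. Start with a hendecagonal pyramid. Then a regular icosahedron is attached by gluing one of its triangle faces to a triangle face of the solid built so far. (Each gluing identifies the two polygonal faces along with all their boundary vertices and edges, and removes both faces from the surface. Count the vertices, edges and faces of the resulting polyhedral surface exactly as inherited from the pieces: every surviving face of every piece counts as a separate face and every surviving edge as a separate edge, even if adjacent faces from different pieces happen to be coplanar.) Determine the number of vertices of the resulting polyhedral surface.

A hendecagonal pyramid: V=12, E=22, F=12.
Attach a regular icosahedron (V=12, E=30, F=20) along a 3-gon: merge 3 vertices and 3 edges, delete both glued faces → V=21, E=49, F=30.
Check: V − E + F = 21 − 49 + 30 = 2.

21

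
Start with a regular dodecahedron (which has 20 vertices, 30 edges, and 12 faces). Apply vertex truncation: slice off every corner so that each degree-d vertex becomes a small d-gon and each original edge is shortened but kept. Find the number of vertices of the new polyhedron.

60

Truncation replaces each original edge-end by a new vertex, so V′ = 2E = 60.
Each original edge survives, and each old vertex of degree d contributes d new edges; summing degrees gives Σd = 2E, so E′ = E + 2E = 3E = 90.
Each original face survives and each original vertex becomes one new face: F′ = F + V = 32.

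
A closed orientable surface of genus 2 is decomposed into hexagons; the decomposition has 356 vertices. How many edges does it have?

537

χ = 2 − 2·2 = -2, and every face is a hexagon so 6F = 2E.
V − E + F = -2 with E = 6F/2 gives 356 − (6/2 − 1)·F = -2, so F = 179 and E = 537.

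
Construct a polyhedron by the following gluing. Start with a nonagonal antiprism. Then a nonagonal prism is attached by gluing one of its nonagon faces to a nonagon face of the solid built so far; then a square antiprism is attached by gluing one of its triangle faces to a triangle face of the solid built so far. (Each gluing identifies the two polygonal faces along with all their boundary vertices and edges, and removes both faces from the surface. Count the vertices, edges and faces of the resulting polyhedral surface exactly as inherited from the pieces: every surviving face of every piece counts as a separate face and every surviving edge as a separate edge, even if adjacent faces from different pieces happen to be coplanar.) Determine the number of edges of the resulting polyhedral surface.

67

A nonagonal antiprism: V=18, E=36, F=20.
Attach a nonagonal prism (V=18, E=27, F=11) along a 9-gon: merge 9 vertices and 9 edges, delete both glued faces → V=27, E=54, F=29.
Attach a square antiprism (V=8, E=16, F=10) along a 3-gon: merge 3 vertices and 3 edges, delete both glued faces → V=32, E=67, F=37.
Check: V − E + F = 32 − 67 + 37 = 2.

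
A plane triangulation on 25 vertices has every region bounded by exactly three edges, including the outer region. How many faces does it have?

In a plane triangulation 3F = 2E and V − E + F = 2, so F = 2V − 4 = 2·25 − 4 = 46.

46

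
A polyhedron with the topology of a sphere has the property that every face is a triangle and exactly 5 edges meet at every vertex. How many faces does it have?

Each face has 3 edges and each edge borders two faces, so 2E = 3F.
Each vertex has degree 5, so 5V = 2E and hence V = 3F/5.
Euler: V − E + F = 2 ⇒ (3F/5) − (3F/2) + F = 2.
Multiply by 10: (6 − 15 + 10)F = 20, i.e. 1F = 20.
So F = 20, E = 3·20/2 = 30, V = 3·20/5 = 12.

20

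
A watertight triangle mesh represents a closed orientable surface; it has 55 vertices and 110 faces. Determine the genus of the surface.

Every face is a triangle, so 2E = 3·110 = 330, giving E = 165.
χ = V − E + F = 55 − 165 + 110 = 0.
For a closed orientable surface χ = 2 − 2g, so g = (2 − (0))/2 = 1.

1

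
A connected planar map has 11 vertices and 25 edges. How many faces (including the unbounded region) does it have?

Euler's formula for a connected plane graph: V − E + F = 2, so F = 2 − 11 + 25 = 16.

16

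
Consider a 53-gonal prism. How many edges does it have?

159

A prism on an n-gon has two n-gon bases and n rectangular sides: V = 2·53 = 106, E = 3·53 = 159, F = 53 + 2 = 55.
Check: V − E + F = 106 − 159 + 55 = 2.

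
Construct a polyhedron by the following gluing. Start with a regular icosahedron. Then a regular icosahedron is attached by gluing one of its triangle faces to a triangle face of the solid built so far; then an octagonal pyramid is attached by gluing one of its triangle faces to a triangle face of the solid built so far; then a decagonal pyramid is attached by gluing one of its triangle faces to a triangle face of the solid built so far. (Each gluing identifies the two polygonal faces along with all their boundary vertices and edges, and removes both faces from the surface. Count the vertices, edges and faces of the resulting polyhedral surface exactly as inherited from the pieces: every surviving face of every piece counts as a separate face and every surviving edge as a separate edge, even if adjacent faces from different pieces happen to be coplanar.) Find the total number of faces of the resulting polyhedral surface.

54

A regular icosahedron: V=12, E=30, F=20.
Attach a regular icosahedron (V=12, E=30, F=20) along a 3-gon: merge 3 vertices and 3 edges, delete both glued faces → V=21, E=57, F=38.
Attach an octagonal pyramid (V=9, E=16, F=9) along a 3-gon: merge 3 vertices and 3 edges, delete both glued faces → V=27, E=70, F=45.
Attach a decagonal pyramid (V=11, E=20, F=11) along a 3-gon: merge 3 vertices and 3 edges, delete both glued faces → V=35, E=87, F=54.
Check: V − E + F = 35 − 87 + 54 = 2.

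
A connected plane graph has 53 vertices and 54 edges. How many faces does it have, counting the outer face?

Euler's formula for a connected plane graph: V − E + F = 2, so F = 2 − 53 + 54 = 3.

3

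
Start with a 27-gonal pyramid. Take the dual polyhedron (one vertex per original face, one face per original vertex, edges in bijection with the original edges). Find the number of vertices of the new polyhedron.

28

The base solid has V = 28, E = 54, F = 28.
The dual swaps V and F and preserves E: V′ = F = 28, E′ = E = 54, F′ = V = 28.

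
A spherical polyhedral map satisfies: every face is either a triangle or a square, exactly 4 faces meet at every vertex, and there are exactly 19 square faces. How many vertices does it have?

Let x be the number of triangles; then F = 19 + x.
Edge–face incidences: 2E = 4·19 + 3·x = 76 + 3x.
Every vertex has degree 4, so 4V = 2E.
Euler: V − E + F = 2 ⇒ (2E)/4 − E + (19 + x) = 2.
Multiply by 8: 2·(2E) − 4·(2E) + 8·(19 + x) = 16, i.e. 152 + 8x − 2·(76 + 3x) = 16.
Collecting terms: 2x = 16, so x = 8.
Then 2E = 76 + 3·8 = 100, so E = 50, V = 2E/4 = 25, F = 19 + 8 = 27.

25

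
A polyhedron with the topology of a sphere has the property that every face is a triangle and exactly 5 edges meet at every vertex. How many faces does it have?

20

Each face has 3 edges and each edge borders two faces, so 2E = 3F.
Each vertex has degree 5, so 5V = 2E and hence V = 3F/5.
Euler: V − E + F = 2 ⇒ (3F/5) − (3F/2) + F = 2.
Multiply by 10: (6 − 15 + 10)F = 20, i.e. 1F = 20.
So F = 20, E = 3·20/2 = 30, V = 3·20/5 = 12.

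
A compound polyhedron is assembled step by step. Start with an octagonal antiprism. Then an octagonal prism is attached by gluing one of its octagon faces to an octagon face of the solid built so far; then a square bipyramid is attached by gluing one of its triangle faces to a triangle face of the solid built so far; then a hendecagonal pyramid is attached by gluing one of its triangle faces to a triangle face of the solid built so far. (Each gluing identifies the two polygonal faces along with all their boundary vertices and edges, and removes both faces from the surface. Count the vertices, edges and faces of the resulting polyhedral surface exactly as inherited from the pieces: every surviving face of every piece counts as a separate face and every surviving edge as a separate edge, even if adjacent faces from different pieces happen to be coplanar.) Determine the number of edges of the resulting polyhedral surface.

An octagonal antiprism: V=16, E=32, F=18.
Attach an octagonal prism (V=16, E=24, F=10) along an 8-gon: merge 8 vertices and 8 edges, delete both glued faces → V=24, E=48, F=26.
Attach a square bipyramid (V=6, E=12, F=8) along a 3-gon: merge 3 vertices and 3 edges, delete both glued faces → V=27, E=57, F=32.
Attach a hendecagonal pyramid (V=12, E=22, F=12) along a 3-gon: merge 3 vertices and 3 edges, delete both glued faces → V=36, E=76, F=42.
Check: V − E + F = 36 − 76 + 42 = 2.

76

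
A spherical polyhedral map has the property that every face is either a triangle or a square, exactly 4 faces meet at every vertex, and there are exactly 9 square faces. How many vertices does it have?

15

Let x be the number of triangles; then F = 9 + x.
Edge–face incidences: 2E = 4·9 + 3·x = 36 + 3x.
Every vertex has degree 4, so 4V = 2E.
Euler: V − E + F = 2 ⇒ (2E)/4 − E + (9 + x) = 2.
Multiply by 8: 2·(2E) − 4·(2E) + 8·(9 + x) = 16, i.e. 72 + 8x − 2·(36 + 3x) = 16.
Collecting terms: 2x = 16, so x = 8.
Then 2E = 36 + 3·8 = 60, so E = 30, V = 2E/4 = 15, F = 9 + 8 = 17.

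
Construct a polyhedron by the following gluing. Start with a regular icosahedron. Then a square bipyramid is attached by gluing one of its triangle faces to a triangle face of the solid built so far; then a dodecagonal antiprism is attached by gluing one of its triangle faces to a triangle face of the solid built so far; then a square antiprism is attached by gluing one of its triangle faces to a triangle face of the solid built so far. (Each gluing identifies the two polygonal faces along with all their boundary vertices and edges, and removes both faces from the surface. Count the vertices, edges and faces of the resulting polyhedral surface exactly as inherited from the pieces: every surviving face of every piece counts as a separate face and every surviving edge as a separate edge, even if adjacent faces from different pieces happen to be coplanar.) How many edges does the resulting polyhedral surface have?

97

A regular icosahedron: V=12, E=30, F=20.
Attach a square bipyramid (V=6, E=12, F=8) along a 3-gon: merge 3 vertices and 3 edges, delete both glued faces → V=15, E=39, F=26.
Attach a dodecagonal antiprism (V=24, E=48, F=26) along a 3-gon: merge 3 vertices and 3 edges, delete both glued faces → V=36, E=84, F=50.
Attach a square antiprism (V=8, E=16, F=10) along a 3-gon: merge 3 vertices and 3 edges, delete both glued faces → V=41, E=97, F=58.
Check: V − E + F = 41 − 97 + 58 = 2.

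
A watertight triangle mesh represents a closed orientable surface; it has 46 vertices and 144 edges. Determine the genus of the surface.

Every face is a triangle and each edge borders two faces, so 3F = 2·144, giving F = 96.
χ = V − E + F = 46 − 144 + 96 = -2.
For a closed orientable surface χ = 2 − 2g, so g = (2 − (-2))/2 = 2.

2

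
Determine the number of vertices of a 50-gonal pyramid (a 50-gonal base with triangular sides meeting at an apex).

51

A pyramid on an n-gon base has one n-gon and n triangles: V = 50 + 1 = 51, E = 2·50 = 100, F = 50 + 1 = 51.
Check: V − E + F = 51 − 100 + 51 = 2.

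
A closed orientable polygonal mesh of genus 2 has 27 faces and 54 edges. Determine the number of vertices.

25

For a closed orientable surface of genus 2, χ = 2 − 2·2 = -2.
V = -2 + E − F = -2 + 54 − 27 = 25.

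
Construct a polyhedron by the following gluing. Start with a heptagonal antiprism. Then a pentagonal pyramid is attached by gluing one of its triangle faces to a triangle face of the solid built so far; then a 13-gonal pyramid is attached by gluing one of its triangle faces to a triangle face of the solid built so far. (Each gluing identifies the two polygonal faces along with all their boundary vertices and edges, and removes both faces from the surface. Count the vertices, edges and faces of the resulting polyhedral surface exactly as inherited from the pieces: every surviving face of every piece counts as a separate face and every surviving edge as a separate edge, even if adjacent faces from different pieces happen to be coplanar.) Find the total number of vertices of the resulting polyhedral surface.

A heptagonal antiprism: V=14, E=28, F=16.
Attach a pentagonal pyramid (V=6, E=10, F=6) along a 3-gon: merge 3 vertices and 3 edges, delete both glued faces → V=17, E=35, F=20.
Attach a 13-gonal pyramid (V=14, E=26, F=14) along a 3-gon: merge 3 vertices and 3 edges, delete both glued faces → V=28, E=58, F=32.
Check: V − E + F = 28 − 58 + 32 = 2.

28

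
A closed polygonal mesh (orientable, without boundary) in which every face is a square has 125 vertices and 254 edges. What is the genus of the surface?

2

Every face is a square and each edge borders two faces, so 4F = 2·254, giving F = 127.
χ = V − E + F = 125 − 254 + 127 = -2.
For a closed orientable surface χ = 2 − 2g, so g = (2 − (-2))/2 = 2.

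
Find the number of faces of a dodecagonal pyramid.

A pyramid on an n-gon base has one n-gon and n triangles: V = 12 + 1 = 13, E = 2·12 = 24, F = 12 + 1 = 13.
Check: V − E + F = 13 − 24 + 13 = 2.

13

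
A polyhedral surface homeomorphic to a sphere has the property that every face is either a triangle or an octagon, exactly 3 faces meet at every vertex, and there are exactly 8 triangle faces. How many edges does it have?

36

Let x be the number of octagons; then F = 8 + x.
Edge–face incidences: 2E = 3·8 + 8·x = 24 + 8x.
Every vertex has degree 3, so 3V = 2E.
Euler: V − E + F = 2 ⇒ (2E)/3 − E + (8 + x) = 2.
Multiply by 6: 2·(2E) − 3·(2E) + 6·(8 + x) = 12, i.e. 48 + 6x − (24 + 8x) = 12.
Collecting terms: −2x + 24 = 12, so −2x = −12, so x = 6.
Then 2E = 24 + 8·6 = 72, so E = 36, V = 2E/3 = 24, F = 8 + 6 = 14.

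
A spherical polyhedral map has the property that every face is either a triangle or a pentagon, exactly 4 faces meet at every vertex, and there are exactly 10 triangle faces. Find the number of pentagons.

2

Let x be the number of pentagons; then F = 10 + x.
Edge–face incidences: 2E = 3·10 + 5·x = 30 + 5x.
Every vertex has degree 4, so 4V = 2E.
Euler: V − E + F = 2 ⇒ (2E)/4 − E + (10 + x) = 2.
Multiply by 8: 2·(2E) − 4·(2E) + 8·(10 + x) = 16, i.e. 80 + 8x − 2·(30 + 5x) = 16.
Collecting terms: −2x + 20 = 16, so −2x = −4, so x = 2.
Then 2E = 30 + 5·2 = 40, so E = 20, V = 2E/4 = 10, F = 10 + 2 = 12.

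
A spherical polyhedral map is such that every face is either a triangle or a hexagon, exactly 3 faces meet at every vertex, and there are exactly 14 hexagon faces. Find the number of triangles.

Let x be the number of triangles; then F = 14 + x.
Edge–face incidences: 2E = 6·14 + 3·x = 84 + 3x.
Every vertex has degree 3, so 3V = 2E.
Euler: V − E + F = 2 ⇒ (2E)/3 − E + (14 + x) = 2.
Multiply by 6: 2·(2E) − 3·(2E) + 6·(14 + x) = 12, i.e. 84 + 6x − (84 + 3x) = 12.
Collecting terms: 3x = 12, so x = 4.
Then 2E = 84 + 3·4 = 96, so E = 48, V = 2E/3 = 32, F = 14 + 4 = 18.

4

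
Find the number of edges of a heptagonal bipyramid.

21

A bipyramid over an n-gon has 2n triangular faces and n + 2 vertices: V = 7 + 2 = 9, E = 3·7 = 21, F = 2·7 = 14.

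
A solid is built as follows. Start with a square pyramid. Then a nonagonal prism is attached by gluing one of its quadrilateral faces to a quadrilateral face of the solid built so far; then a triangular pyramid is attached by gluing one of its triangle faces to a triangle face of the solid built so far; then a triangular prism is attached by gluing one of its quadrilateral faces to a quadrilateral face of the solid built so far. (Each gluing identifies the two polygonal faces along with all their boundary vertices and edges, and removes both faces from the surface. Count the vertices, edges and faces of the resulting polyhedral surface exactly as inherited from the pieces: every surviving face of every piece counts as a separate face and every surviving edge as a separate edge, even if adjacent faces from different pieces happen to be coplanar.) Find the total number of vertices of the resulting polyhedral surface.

A square pyramid: V=5, E=8, F=5.
Attach a nonagonal prism (V=18, E=27, F=11) along a 4-gon: merge 4 vertices and 4 edges, delete both glued faces → V=19, E=31, F=14.
Attach a triangular pyramid (V=4, E=6, F=4) along a 3-gon: merge 3 vertices and 3 edges, delete both glued faces → V=20, E=34, F=16.
Attach a triangular prism (V=6, E=9, F=5) along a 4-gon: merge 4 vertices and 4 edges, delete both glued faces → V=22, E=39, F=19.
Check: V − E + F = 22 − 39 + 19 = 2.

22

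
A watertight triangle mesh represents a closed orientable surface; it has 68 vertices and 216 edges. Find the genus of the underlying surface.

Every face is a triangle and each edge borders two faces, so 3F = 2·216, giving F = 144.
χ = V − E + F = 68 − 216 + 144 = -4.
For a closed orientable surface χ = 2 − 2g, so g = (2 − (-4))/2 = 3.

3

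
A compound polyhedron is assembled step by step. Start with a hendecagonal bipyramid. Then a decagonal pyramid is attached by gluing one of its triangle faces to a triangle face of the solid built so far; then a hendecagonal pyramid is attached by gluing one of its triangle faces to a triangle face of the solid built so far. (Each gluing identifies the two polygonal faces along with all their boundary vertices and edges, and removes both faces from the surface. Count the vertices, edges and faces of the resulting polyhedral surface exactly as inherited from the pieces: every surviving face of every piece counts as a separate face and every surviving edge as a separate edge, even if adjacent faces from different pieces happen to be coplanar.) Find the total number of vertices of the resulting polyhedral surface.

30

A hendecagonal bipyramid: V=13, E=33, F=22.
Attach a decagonal pyramid (V=11, E=20, F=11) along a 3-gon: merge 3 vertices and 3 edges, delete both glued faces → V=21, E=50, F=31.
Attach a hendecagonal pyramid (V=12, E=22, F=12) along a 3-gon: merge 3 vertices and 3 edges, delete both glued faces → V=30, E=69, F=41.
Check: V − E + F = 30 − 69 + 41 = 2.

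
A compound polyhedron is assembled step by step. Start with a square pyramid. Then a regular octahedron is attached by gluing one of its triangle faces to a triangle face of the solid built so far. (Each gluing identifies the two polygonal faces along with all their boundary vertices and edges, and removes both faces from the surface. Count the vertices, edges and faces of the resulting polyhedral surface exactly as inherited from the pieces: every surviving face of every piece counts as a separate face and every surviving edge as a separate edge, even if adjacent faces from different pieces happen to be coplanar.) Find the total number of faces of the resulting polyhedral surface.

A square pyramid: V=5, E=8, F=5.
Attach a regular octahedron (V=6, E=12, F=8) along a 3-gon: merge 3 vertices and 3 edges, delete both glued faces → V=8, E=17, F=11.
Check: V − E + F = 8 − 17 + 11 = 2.

11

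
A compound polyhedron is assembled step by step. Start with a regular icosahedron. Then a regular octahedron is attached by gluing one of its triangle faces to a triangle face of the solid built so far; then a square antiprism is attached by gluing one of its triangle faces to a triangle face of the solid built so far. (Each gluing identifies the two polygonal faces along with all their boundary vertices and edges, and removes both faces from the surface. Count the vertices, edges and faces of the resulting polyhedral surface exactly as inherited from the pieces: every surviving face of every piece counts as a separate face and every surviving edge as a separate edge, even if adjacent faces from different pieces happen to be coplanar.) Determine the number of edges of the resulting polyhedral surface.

52

A regular icosahedron: V=12, E=30, F=20.
Attach a regular octahedron (V=6, E=12, F=8) along a 3-gon: merge 3 vertices and 3 edges, delete both glued faces → V=15, E=39, F=26.
Attach a square antiprism (V=8, E=16, F=10) along a 3-gon: merge 3 vertices and 3 edges, delete both glued faces → V=20, E=52, F=34.
Check: V − E + F = 20 − 52 + 34 = 2.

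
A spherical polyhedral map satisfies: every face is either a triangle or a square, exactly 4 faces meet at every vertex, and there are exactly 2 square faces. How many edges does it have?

Let x be the number of triangles; then F = 2 + x.
Edge–face incidences: 2E = 4·2 + 3·x = 8 + 3x.
Every vertex has degree 4, so 4V = 2E.
Euler: V − E + F = 2 ⇒ (2E)/4 − E + (2 + x) = 2.
Multiply by 8: 2·(2E) − 4·(2E) + 8·(2 + x) = 16, i.e. 16 + 8x − 2·(8 + 3x) = 16.
Collecting terms: 2x = 16, so x = 8.
Then 2E = 8 + 3·8 = 32, so E = 16, V = 2E/4 = 8, F = 2 + 8 = 10.

16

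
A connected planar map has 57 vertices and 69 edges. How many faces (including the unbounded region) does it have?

14

Euler's formula for a connected plane graph: V − E + F = 2, so F = 2 − 57 + 69 = 14.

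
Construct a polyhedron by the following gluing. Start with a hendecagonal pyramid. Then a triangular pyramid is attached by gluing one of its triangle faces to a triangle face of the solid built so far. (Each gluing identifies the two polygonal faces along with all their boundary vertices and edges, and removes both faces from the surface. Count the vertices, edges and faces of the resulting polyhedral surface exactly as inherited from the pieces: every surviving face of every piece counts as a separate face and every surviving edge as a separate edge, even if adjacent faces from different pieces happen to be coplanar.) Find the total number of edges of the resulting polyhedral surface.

25

A hendecagonal pyramid: V=12, E=22, F=12.
Attach a triangular pyramid (V=4, E=6, F=4) along a 3-gon: merge 3 vertices and 3 edges, delete both glued faces → V=13, E=25, F=14.
Check: V − E + F = 13 − 25 + 14 = 2.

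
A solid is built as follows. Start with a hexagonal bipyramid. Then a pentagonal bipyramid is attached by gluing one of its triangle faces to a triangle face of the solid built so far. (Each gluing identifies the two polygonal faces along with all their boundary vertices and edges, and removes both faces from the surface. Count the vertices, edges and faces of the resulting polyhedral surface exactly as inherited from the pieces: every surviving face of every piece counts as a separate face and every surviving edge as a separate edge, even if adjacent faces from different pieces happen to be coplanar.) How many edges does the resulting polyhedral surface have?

30

A hexagonal bipyramid: V=8, E=18, F=12.
Attach a pentagonal bipyramid (V=7, E=15, F=10) along a 3-gon: merge 3 vertices and 3 edges, delete both glued faces → V=12, E=30, F=20.
Check: V − E + F = 12 − 30 + 20 = 2.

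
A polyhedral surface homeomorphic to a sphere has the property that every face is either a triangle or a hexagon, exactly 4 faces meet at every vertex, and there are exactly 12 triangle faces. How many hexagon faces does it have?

Let x be the number of hexagons; then F = 12 + x.
Edge–face incidences: 2E = 3·12 + 6·x = 36 + 6x.
Every vertex has degree 4, so 4V = 2E.
Euler: V − E + F = 2 ⇒ (2E)/4 − E + (12 + x) = 2.
Multiply by 8: 2·(2E) − 4·(2E) + 8·(12 + x) = 16, i.e. 96 + 8x − 2·(36 + 6x) = 16.
Collecting terms: −4x + 24 = 16, so −4x = −8, so x = 2.
Then 2E = 36 + 6·2 = 48, so E = 24, V = 2E/4 = 12, F = 12 + 2 = 14.

2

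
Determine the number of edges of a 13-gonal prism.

A prism on an n-gon has two n-gon bases and n rectangular sides: V = 2·13 = 26, E = 3·13 = 39, F = 13 + 2 = 15.
Check: V − E + F = 26 − 39 + 15 = 2.

39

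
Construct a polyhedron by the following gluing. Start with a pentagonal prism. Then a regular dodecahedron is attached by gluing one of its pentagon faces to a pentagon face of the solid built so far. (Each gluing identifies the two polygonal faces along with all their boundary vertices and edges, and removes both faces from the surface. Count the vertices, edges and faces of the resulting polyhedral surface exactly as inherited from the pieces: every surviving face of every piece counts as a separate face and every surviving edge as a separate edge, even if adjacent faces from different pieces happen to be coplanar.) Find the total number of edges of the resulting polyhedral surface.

A pentagonal prism: V=10, E=15, F=7.
Attach a regular dodecahedron (V=20, E=30, F=12) along a 5-gon: merge 5 vertices and 5 edges, delete both glued faces → V=25, E=40, F=17.
Check: V − E + F = 25 − 40 + 17 = 2.

40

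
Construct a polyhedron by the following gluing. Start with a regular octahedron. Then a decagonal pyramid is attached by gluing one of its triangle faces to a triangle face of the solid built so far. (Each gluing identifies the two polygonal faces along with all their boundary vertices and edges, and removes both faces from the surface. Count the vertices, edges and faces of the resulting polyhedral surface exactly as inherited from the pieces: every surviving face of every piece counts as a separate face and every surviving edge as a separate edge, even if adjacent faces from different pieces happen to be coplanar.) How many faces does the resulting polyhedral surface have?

17

A regular octahedron: V=6, E=12, F=8.
Attach a decagonal pyramid (V=11, E=20, F=11) along a 3-gon: merge 3 vertices and 3 edges, delete both glued faces → V=14, E=29, F=17.
Check: V − E + F = 14 − 29 + 17 = 2.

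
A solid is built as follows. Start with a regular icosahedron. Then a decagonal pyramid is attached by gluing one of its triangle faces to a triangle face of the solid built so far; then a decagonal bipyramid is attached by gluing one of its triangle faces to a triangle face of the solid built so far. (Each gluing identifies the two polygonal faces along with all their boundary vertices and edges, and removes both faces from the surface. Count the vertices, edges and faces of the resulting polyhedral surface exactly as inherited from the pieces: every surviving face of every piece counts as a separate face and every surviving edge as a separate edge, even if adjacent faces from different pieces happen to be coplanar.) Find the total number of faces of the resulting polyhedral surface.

A regular icosahedron: V=12, E=30, F=20.
Attach a decagonal pyramid (V=11, E=20, F=11) along a 3-gon: merge 3 vertices and 3 edges, delete both glued faces → V=20, E=47, F=29.
Attach a decagonal bipyramid (V=12, E=30, F=20) along a 3-gon: merge 3 vertices and 3 edges, delete both glued faces → V=29, E=74, F=47.
Check: V − E + F = 29 − 74 + 47 = 2.

47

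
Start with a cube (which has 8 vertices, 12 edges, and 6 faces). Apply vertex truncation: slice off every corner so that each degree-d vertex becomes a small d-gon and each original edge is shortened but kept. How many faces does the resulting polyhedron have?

Truncation replaces each original edge-end by a new vertex, so V′ = 2E = 24.
Each original edge survives, and each old vertex of degree d contributes d new edges; summing degrees gives Σd = 2E, so E′ = E + 2E = 3E = 36.
Each original face survives and each original vertex becomes one new face: F′ = F + V = 14.

14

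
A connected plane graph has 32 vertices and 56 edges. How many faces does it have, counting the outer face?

Euler's formula for a connected plane graph: V − E + F = 2, so F = 2 − 32 + 56 = 26.

26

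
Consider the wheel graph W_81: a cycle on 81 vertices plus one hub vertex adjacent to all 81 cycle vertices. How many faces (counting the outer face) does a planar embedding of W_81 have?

W_81 has V = 81 + 1 = 82 vertices and E = 2·81 = 162 edges.
By Euler's formula F = 2 − V + E = 2 − 82 + 162 = 82.

82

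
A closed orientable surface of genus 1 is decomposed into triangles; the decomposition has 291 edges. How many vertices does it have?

97

χ = 2 − 2·1 = 0, and every face is a triangle so 3F = 2E.
F = 2E/3 = 194. Then V = 0 + E − F = 0 + 291 − 194 = 97.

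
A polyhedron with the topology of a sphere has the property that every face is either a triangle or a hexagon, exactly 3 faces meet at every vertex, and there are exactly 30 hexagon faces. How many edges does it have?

Let x be the number of triangles; then F = 30 + x.
Edge–face incidences: 2E = 6·30 + 3·x = 180 + 3x.
Every vertex has degree 3, so 3V = 2E.
Euler: V − E + F = 2 ⇒ (2E)/3 − E + (30 + x) = 2.
Multiply by 6: 2·(2E) − 3·(2E) + 6·(30 + x) = 12, i.e. 180 + 6x − (180 + 3x) = 12.
Collecting terms: 3x = 12, so x = 4.
Then 2E = 180 + 3·4 = 192, so E = 96, V = 2E/3 = 64, F = 30 + 4 = 34.

96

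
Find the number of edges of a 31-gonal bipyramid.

A bipyramid over an n-gon has 2n triangular faces and n + 2 vertices: V = 31 + 2 = 33, E = 3·31 = 93, F = 2·31 = 62.
Check: V − E + F = 33 − 93 + 62 = 2.

93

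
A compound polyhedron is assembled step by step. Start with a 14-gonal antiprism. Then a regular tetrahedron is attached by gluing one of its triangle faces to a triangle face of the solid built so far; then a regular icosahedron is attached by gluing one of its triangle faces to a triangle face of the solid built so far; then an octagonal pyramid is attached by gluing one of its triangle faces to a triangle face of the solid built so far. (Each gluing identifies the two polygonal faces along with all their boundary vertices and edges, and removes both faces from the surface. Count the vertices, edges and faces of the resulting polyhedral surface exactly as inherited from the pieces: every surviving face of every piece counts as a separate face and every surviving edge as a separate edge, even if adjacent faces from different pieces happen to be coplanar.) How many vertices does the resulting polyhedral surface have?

A 14-gonal antiprism: V=28, E=56, F=30.
Attach a regular tetrahedron (V=4, E=6, F=4) along a 3-gon: merge 3 vertices and 3 edges, delete both glued faces → V=29, E=59, F=32.
Attach a regular icosahedron (V=12, E=30, F=20) along a 3-gon: merge 3 vertices and 3 edges, delete both glued faces → V=38, E=86, F=50.
Attach an octagonal pyramid (V=9, E=16, F=9) along a 3-gon: merge 3 vertices and 3 edges, delete both glued faces → V=44, E=99, F=57.
Check: V − E + F = 44 − 99 + 57 = 2.

44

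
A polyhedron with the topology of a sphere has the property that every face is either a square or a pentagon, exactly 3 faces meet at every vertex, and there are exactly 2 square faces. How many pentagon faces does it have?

Let x be the number of pentagons; then F = 2 + x.
Edge–face incidences: 2E = 4·2 + 5·x = 8 + 5x.
Every vertex has degree 3, so 3V = 2E.
Euler: V − E + F = 2 ⇒ (2E)/3 − E + (2 + x) = 2.
Multiply by 6: 2·(2E) − 3·(2E) + 6·(2 + x) = 12, i.e. 12 + 6x − (8 + 5x) = 12.
Collecting terms: x + 4 = 12, so x = 8.
Then 2E = 8 + 5·8 = 48, so E = 24, V = 2E/3 = 16, F = 2 + 8 = 10.

8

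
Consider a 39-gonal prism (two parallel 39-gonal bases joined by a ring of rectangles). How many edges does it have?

A prism on an n-gon has two n-gon bases and n rectangular sides: V = 2·39 = 78, E = 3·39 = 117, F = 39 + 2 = 41.
Check: V − E + F = 78 − 117 + 41 = 2.

117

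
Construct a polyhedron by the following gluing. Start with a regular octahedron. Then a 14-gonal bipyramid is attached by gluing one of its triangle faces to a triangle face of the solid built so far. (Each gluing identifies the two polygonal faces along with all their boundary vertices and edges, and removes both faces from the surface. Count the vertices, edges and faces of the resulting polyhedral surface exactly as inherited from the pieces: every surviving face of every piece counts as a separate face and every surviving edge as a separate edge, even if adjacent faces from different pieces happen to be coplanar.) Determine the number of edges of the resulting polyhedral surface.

51

A regular octahedron: V=6, E=12, F=8.
Attach a 14-gonal bipyramid (V=16, E=42, F=28) along a 3-gon: merge 3 vertices and 3 edges, delete both glued faces → V=19, E=51, F=34.
Check: V − E + F = 19 − 51 + 34 = 2.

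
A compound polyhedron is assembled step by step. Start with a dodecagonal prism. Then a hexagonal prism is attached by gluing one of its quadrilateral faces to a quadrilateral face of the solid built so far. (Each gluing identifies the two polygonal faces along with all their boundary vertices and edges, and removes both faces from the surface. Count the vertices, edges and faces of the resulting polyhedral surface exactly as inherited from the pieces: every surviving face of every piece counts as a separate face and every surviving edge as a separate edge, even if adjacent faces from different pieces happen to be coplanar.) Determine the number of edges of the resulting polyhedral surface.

A dodecagonal prism: V=24, E=36, F=14.
Attach a hexagonal prism (V=12, E=18, F=8) along a 4-gon: merge 4 vertices and 4 edges, delete both glued faces → V=32, E=50, F=20.
Check: V − E + F = 32 − 50 + 20 = 2.

50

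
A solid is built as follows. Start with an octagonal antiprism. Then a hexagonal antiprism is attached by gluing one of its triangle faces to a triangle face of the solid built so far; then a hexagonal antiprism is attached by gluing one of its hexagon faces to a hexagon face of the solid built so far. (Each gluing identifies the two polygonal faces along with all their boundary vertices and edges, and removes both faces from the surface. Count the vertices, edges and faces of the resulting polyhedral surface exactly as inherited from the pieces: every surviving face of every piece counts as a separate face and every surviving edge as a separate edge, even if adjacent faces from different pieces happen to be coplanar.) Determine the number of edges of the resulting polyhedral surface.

An octagonal antiprism: V=16, E=32, F=18.
Attach a hexagonal antiprism (V=12, E=24, F=14) along a 3-gon: merge 3 vertices and 3 edges, delete both glued faces → V=25, E=53, F=30.
Attach a hexagonal antiprism (V=12, E=24, F=14) along a 6-gon: merge 6 vertices and 6 edges, delete both glued faces → V=31, E=71, F=42.
Check: V − E + F = 31 − 71 + 42 = 2.

71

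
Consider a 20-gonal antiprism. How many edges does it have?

80

An antiprism on an n-gon has two n-gon caps and 2n triangles: V = 2·20 = 40, E = 4·20 = 80, F = 2·20 + 2 = 42.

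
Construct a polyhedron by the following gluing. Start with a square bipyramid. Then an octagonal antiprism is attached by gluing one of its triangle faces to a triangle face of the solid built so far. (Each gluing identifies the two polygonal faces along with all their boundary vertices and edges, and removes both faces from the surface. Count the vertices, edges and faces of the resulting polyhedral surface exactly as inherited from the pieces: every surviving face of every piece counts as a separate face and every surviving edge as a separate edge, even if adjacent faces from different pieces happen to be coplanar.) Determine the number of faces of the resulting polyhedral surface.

A square bipyramid: V=6, E=12, F=8.
Attach an octagonal antiprism (V=16, E=32, F=18) along a 3-gon: merge 3 vertices and 3 edges, delete both glued faces → V=19, E=41, F=24.
Check: V − E + F = 19 − 41 + 24 = 2.

24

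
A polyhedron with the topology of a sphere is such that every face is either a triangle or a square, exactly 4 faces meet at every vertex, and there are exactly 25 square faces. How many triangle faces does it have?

Let x be the number of triangles; then F = 25 + x.
Edge–face incidences: 2E = 4·25 + 3·x = 100 + 3x.
Every vertex has degree 4, so 4V = 2E.
Euler: V − E + F = 2 ⇒ (2E)/4 − E + (25 + x) = 2.
Multiply by 8: 2·(2E) − 4·(2E) + 8·(25 + x) = 16, i.e. 200 + 8x − 2·(100 + 3x) = 16.
Collecting terms: 2x = 16, so x = 8.
Then 2E = 100 + 3·8 = 124, so E = 62, V = 2E/4 = 31, F = 25 + 8 = 33.

8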